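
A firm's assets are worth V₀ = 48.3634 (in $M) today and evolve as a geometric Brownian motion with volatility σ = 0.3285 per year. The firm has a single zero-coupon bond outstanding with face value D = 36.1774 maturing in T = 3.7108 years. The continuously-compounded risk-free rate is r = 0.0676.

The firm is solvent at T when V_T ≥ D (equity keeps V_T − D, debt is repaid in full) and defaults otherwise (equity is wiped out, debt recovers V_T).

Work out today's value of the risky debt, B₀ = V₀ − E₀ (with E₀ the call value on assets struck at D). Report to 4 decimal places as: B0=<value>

B0=25.6825

With assets at 48.3634 and a single debt payment of 36.1774 at 3.7108 years:
d₁ = [ln(V₀/D) + (r + σ²/2)T] / (σ√T)
   = [ln(48.3634/36.1774) + (0.0676 + 0.5·0.3285²)·3.7108] / (0.3285·√3.7108)
   = [0.290309 + 0.451070] / 0.632804 = 1.171578
d₂ = d₁ − σ√T = 1.171578 − 0.632804 = 0.538774
N(d₁) = 0.879317,  N(d₂) = 0.704979,  e^(−rT) = 0.778139
E₀ = V₀·N(d₁) − D·e^(−rT)·N(d₂)
   = 48.3634·0.879317 − 36.1774·0.778139·0.704979 = 22.680861
B₀ = V₀ − E₀ = 48.3634 − 22.680861 = 25.682539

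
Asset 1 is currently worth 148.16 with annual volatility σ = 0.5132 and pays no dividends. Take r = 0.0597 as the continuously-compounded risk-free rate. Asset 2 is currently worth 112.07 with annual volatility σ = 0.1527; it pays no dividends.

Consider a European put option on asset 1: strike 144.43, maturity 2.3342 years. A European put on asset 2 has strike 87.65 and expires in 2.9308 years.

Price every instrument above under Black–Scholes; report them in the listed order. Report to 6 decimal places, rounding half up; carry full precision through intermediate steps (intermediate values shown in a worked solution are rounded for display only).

[asset 1 put K=144.43]
σ√T = 0.5132·√2.3342 = 0.784072
d₁ = (ln(S/K) + (r+σ²/2)T) / (σ√T) = (ln(148.16/144.43) + (0.0597+0.5132²/2)·2.3342) / 0.784072 = (0.025498 + 0.446736) / 0.784072 = 0.602284
d₂ = d₁ − σ√T = 0.602284 − 0.784072 = -0.181788
e^{−rT} = 0.869922
N(−d₁) = 0.273493,  N(−d₂) = 0.572125
price = K·e^{−rT}·N(−d₂) − S·N(−d₁) = 71.883445 − 40.520664 = 31.362782
[asset 2 put K=87.65]
σ√T = 0.1527·√2.9308 = 0.261416
d₁ = (ln(S/K) + (r+σ²/2)T) / (σ√T) = (ln(112.07/87.65) + (0.0597+0.1527²/2)·2.9308) / 0.261416 = (0.245772 + 0.209138) / 0.261416 = 1.740177
d₂ = d₁ − σ√T = 1.740177 − 0.261416 = 1.478761
e^{−rT} = 0.839483
N(−d₁) = 0.040914,  N(−d₂) = 0.069602
price = K·e^{−rT}·N(−d₂) − S·N(−d₁) = 5.121375 − 4.585232 = 0.536143

price(asset 1 put K=144.43) = 31.362782
price(asset 2 put K=87.65) = 0.536143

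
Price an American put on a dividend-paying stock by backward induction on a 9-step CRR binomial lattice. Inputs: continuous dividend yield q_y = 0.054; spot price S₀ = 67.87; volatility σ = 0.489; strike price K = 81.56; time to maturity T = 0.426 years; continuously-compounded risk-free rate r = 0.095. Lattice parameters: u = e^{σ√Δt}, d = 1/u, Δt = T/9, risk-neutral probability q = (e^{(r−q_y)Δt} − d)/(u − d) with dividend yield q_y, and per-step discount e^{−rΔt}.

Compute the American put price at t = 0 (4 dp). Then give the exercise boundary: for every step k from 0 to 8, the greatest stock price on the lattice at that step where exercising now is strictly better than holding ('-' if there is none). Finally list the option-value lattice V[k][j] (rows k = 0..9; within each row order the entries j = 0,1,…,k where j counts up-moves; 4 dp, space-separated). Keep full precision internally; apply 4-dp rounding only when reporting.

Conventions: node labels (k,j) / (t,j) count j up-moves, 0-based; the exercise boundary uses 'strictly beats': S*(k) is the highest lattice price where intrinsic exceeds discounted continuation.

Δt=0.04733, u=1.11225, d=0.89908, q=0.48254, disc=e^(-rΔt)=0.99551
k=9 terminal: V=max(K-S,0) → 55.5078 49.3306 41.6888 32.2350 20.5397 6.0714 0.0000 0.0000 0.0000 0.0000
k=8: j=0 S=28.9767 intr=52.5833 cont=52.2914 V=52.5833[EX]; j=1 S=35.8472 intr=45.7128 cont=45.4383 V=45.7128[EX]; j=2 S=44.3469 intr=37.2131 cont=36.9604 V=37.2131[EX]; j=3 S=54.8619 intr=26.6981 cont=26.4723 V=26.6981[EX]; j=4 S=67.8700 intr=13.6900 cont=13.4973 V=13.6900[EX]; j=5 S=83.9625 intr=0.0000 cont=3.1276 V=3.1276[hold]; j=6 S=103.8706 intr=0.0000 cont=0.0000 V=0.0000[hold]; j=7 S=128.4991 intr=0.0000 cont=0.0000 V=0.0000[hold]; j=8 S=158.9672 intr=0.0000 cont=0.0000 V=0.0000[hold]  S*(8)=67.8700
k=7: j=0 S=32.2294 intr=49.3306 cont=49.0470 V=49.3306[EX]; j=1 S=39.8712 intr=41.6888 cont=41.4247 V=41.6888[EX]; j=2 S=49.3250 intr=32.2350 cont=31.9950 V=32.2350[EX]; j=3 S=61.0203 intr=20.5397 cont=20.3296 V=20.5397[EX]; j=4 S=75.4886 intr=6.0714 cont=8.5547 V=8.5547[hold]; j=5 S=93.3875 intr=0.0000 cont=1.6111 V=1.6111[hold]; j=6 S=115.5304 intr=0.0000 cont=0.0000 V=0.0000[hold]; j=7 S=142.9235 intr=0.0000 cont=0.0000 V=0.0000[hold]  S*(7)=61.0203
k=6: j=0 S=35.8472 intr=45.7128 cont=45.4383 V=45.7128[EX]; j=1 S=44.3469 intr=37.2131 cont=36.9604 V=37.2131[EX]; j=2 S=54.8619 intr=26.6981 cont=26.4723 V=26.6981[EX]; j=3 S=67.8700 intr=13.6900 cont=14.6902 V=14.6902[hold]; j=4 S=83.9625 intr=0.0000 cont=5.1808 V=5.1808[hold]; j=5 S=103.8706 intr=0.0000 cont=0.8300 V=0.8300[hold]; j=6 S=128.4991 intr=0.0000 cont=0.0000 V=0.0000[hold]  S*(6)=54.8619
k=5: j=0 S=39.8712 intr=41.6888 cont=41.4247 V=41.6888[EX]; j=1 S=49.3250 intr=32.2350 cont=31.9950 V=32.2350[EX]; j=2 S=61.0203 intr=20.5397 cont=20.8101 V=20.8101[hold]; j=3 S=75.4886 intr=6.0714 cont=10.0562 V=10.0562[hold]; j=4 S=93.3875 intr=0.0000 cont=3.0675 V=3.0675[hold]; j=5 S=115.5304 intr=0.0000 cont=0.4275 V=0.4275[hold]  S*(5)=49.3250
k=4: j=0 S=44.3469 intr=37.2131 cont=36.9604 V=37.2131[EX]; j=1 S=54.8619 intr=26.6981 cont=26.6021 V=26.6981[EX]; j=2 S=67.8700 intr=13.6900 cont=15.5508 V=15.5508[hold]; j=3 S=83.9625 intr=0.0000 cont=6.6539 V=6.6539[hold]; j=4 S=103.8706 intr=0.0000 cont=1.7856 V=1.7856[hold]  S*(4)=54.8619
k=3: j=0 S=49.3250 intr=32.2350 cont=31.9950 V=32.2350[EX]; j=1 S=61.0203 intr=20.5397 cont=21.2235 V=21.2235[hold]; j=2 S=75.4886 intr=6.0714 cont=11.2072 V=11.2072[hold]; j=3 S=93.3875 intr=0.0000 cont=4.2854 V=4.2854[hold]  S*(3)=49.3250
k=2: j=0 S=54.8619 intr=26.6981 cont=26.8007 V=26.8007[hold]; j=1 S=67.8700 intr=13.6900 cont=16.3167 V=16.3167[hold]; j=2 S=83.9625 intr=0.0000 cont=7.8319 V=7.8319[hold]  S*(2)=-
k=1: j=0 S=61.0203 intr=20.5397 cont=21.6442 V=21.6442[hold]; j=1 S=75.4886 intr=6.0714 cont=12.1676 V=12.1676[hold]  S*(1)=-
k=0: j=0 S=67.8700 intr=13.6900 cont=16.9947 V=16.9947[hold]  S*(0)=-

price = 16.9947
boundary = - - - 49.3250 54.8619 49.3250 54.8619 61.0203 67.8700
tree:
16.9947
21.6442 12.1676
26.8007 16.3167 7.8319
32.2350 21.2235 11.2072 4.2854
37.2131 26.6981 15.5508 6.6539 1.7856
41.6888 32.2350 20.8101 10.0562 3.0675 0.4275
45.7128 37.2131 26.6981 14.6902 5.1808 0.8300 0.0000
49.3306 41.6888 32.2350 20.5397 8.5547 1.6111 0.0000 0.0000
52.5833 45.7128 37.2131 26.6981 13.6900 3.1276 0.0000 0.0000 0.0000
55.5078 49.3306 41.6888 32.2350 20.5397 6.0714 0.0000 0.0000 0.0000 0.0000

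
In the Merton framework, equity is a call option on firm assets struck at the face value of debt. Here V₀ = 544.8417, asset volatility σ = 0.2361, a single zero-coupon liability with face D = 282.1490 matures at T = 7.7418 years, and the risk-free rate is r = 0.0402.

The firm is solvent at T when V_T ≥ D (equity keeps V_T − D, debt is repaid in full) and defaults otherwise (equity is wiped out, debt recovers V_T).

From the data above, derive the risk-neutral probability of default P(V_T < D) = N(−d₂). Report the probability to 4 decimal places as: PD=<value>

PD=0.1257

Apply the equity-as-call identities (strike 282.1490, horizon 7.7418 years):
d₁ = [ln(V₀/D) + (r + σ²/2)T] / (σ√T)
   = [ln(544.8417/282.1490) + (0.0402 + 0.5·0.2361²)·7.7418] / (0.2361·√7.7418)
   = [0.658060 + 0.526997] / 0.656927 = 1.803940
d₂ = d₁ − σ√T = 1.803940 − 0.656927 = 1.147014
risk-neutral PD = N(−d₂) = N(-1.147014) = 0.125688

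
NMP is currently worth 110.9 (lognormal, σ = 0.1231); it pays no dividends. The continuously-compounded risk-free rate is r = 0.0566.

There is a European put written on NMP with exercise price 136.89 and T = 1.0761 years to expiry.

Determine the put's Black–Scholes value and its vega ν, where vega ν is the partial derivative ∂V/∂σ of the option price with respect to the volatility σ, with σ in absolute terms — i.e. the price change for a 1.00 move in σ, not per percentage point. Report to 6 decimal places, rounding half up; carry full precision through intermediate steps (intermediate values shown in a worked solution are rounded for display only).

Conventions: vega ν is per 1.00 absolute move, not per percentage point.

σ√T = 0.1231·√1.0761 = 0.127698
d₁ = (ln(S/K) + (r+σ²/2)T) / (σ√T) = (ln(110.9/136.89) + (0.0566+0.1231²/2)·1.0761) / 0.127698 = (-0.210549 + 0.069061) / 0.127698 = -1.107989
d₂ = d₁ − σ√T = -1.107989 − 0.127698 = -1.235688
e^{−rT} = 0.940910
N(−d₁) = 0.866067,  N(−d₂) = 0.891713
Put price V = K·e^{−rT}·N(−d₂) − S·N(−d₁) = 114.853692 − 96.046810 = 18.806881
φ(d₁) = (1/√(2π))·e^{−d₁²/2} = 0.215939
ν = S·φ(d₁)·√T = 24.842148

price = 18.806881
ν = 24.842148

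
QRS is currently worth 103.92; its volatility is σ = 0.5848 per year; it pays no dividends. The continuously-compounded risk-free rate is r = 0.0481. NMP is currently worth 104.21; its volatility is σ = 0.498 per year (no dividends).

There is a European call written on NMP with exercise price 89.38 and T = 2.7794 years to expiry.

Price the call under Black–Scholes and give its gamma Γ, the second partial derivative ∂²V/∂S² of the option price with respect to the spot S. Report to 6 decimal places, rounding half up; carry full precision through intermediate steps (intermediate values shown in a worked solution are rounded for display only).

σ√T = 0.498·√2.7794 = 0.830242
d₁ = (ln(S/K) + (r+σ²/2)T) / (σ√T) = (ln(104.21/89.38) + (0.0481+0.498²/2)·2.7794) / 0.830242 = (0.153511 + 0.478340) / 0.830242 = 0.761045
d₂ = d₁ − σ√T = 0.761045 − 0.830242 = -0.069198
e^{−rT} = 0.874862
N(d₁) = 0.776685,  N(d₂) = 0.472416
Call price V = S·N(d₁) − K·e^{−rT}·N(d₂) = 80.938322 − 36.940656 = 43.997666
φ(d₁) = (1/√(2π))·e^{−d₁²/2} = 0.298635
Γ = φ(d₁) / (S·σ·√T) = 0.003452

price = 43.997666
Γ = 0.003452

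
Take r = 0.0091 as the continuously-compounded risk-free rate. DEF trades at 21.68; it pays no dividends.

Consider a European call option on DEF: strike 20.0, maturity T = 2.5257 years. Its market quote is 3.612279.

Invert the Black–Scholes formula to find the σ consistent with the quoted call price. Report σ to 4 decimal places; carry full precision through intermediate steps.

At σ = 0.1841 the Black–Scholes value reproduces the quote:
σ√T = 0.1841·√2.5257 = 0.292580
d₁ = (ln(S/K) + (r+σ²/2)T) / (σ√T) = (ln(21.68/20.0) + (0.0091+0.1841²/2)·2.5257) / 0.292580 = (0.080658 + 0.065785) / 0.292580 = 0.500524
d₂ = d₁ − σ√T = 0.500524 − 0.292580 = 0.207944
e^{−rT} = 0.977278
N(d₁) = 0.691647,  N(d₂) = 0.582364
V = S·N(d₁) − K·e^{−rT}·N(d₂) = 14.994905 − 11.382626 = 3.612279 (the observed quote) — the price is monotone increasing in volatility, hence this σ is the only solution

sigma = 0.1841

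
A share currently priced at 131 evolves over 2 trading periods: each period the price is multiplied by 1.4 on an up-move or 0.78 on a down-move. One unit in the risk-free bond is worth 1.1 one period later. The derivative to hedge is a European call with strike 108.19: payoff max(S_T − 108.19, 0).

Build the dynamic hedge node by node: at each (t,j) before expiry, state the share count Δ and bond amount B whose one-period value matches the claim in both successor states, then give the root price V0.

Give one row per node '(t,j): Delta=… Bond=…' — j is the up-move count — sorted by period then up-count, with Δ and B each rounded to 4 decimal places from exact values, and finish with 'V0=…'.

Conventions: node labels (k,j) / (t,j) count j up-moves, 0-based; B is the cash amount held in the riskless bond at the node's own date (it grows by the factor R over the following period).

(0,0): Delta=0.8457 Bond=-63.6875
(1,0): Delta=0.5503 Bond=-39.8715
(1,1): Delta=1.0000 Bond=-98.3545
V0=47.0994

Under the risk-neutral measure, an up-move has probability p* = (R−d)/(u−d) = 0.5161 and values discount at R = 1.1.
At maturity the claim pays: V(2,0)=0.0000, V(2,1)=34.8620, V(2,2)=148.5700
(1,0): S=102.1800. Δ = (V_up−V_dn)/(S_up−S_dn) = (34.8620−0.0000)/(143.0520−79.7004) = 0.5503. V = [p*·34.8620 + (1−p*)·0.0000]/1.1 = 16.3575. B = V − Δ·S = -39.8715.
(1,1): S=183.4000. Δ = (V_up−V_dn)/(S_up−S_dn) = (148.5700−34.8620)/(256.7600−143.0520) = 1.0000. V = [p*·148.5700 + (1−p*)·34.8620]/1.1 = 85.0455. B = V − Δ·S = -98.3545.
(0,0): S=131.0000. Δ = (V_up−V_dn)/(S_up−S_dn) = (85.0455−16.3575)/(183.4000−102.1800) = 0.8457. V = [p*·85.0455 + (1−p*)·16.3575]/1.1 = 47.0994. B = V − Δ·S = -63.6875.
As a check, the time-0 holding Δ(0,0)·S0 + B(0,0) comes to 47.0994 — exactly V0.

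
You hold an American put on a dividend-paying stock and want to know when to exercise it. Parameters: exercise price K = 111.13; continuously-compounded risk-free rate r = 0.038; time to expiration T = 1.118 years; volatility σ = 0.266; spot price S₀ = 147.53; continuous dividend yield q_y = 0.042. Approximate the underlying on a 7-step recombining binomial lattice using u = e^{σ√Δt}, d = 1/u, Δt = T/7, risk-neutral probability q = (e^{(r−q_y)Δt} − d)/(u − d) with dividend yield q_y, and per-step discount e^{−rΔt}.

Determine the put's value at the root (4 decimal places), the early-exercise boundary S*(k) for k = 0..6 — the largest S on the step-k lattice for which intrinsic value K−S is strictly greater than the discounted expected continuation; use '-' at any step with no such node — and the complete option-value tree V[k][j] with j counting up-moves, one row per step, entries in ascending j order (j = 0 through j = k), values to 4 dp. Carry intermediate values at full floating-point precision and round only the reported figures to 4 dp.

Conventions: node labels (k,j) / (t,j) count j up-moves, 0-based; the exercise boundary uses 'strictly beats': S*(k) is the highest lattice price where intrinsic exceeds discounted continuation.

params: Δt=0.15971 u=1.11216 d=0.89915 q=0.47045 e^(-rΔt)=0.99395
t_7 payoffs: 41.0318 24.4254 3.8849 0.0000 0.0000 0.0000 0.0000 0.0000
t_6: node(6,0) S=77.9605 payoff=33.1695 vs cont=33.0183 → 33.1695 [stop]  node(6,1) S=96.4295 payoff=14.7005 vs cont=14.6728 → 14.7005 [stop]  node(6,2) S=119.2738 payoff=0.0000 vs cont=2.0448 → 2.0448 [wait]  node(6,3) S=147.5300 payoff=0.0000 vs cont=0.0000 → 0.0000 [wait]  node(6,4) S=182.4802 payoff=0.0000 vs cont=0.0000 → 0.0000 [wait]  node(6,5) S=225.7101 payoff=0.0000 vs cont=0.0000 → 0.0000 [wait]  node(6,6) S=279.1813 payoff=0.0000 vs cont=0.0000 → 0.0000 [wait]  ⇒ S*(6)=96.4295
t_5: node(5,0) S=86.7046 payoff=24.4254 vs cont=24.3327 → 24.4254 [stop]  node(5,1) S=107.2451 payoff=3.8849 vs cont=8.6937 → 8.6937 [wait]  node(5,2) S=132.6517 payoff=0.0000 vs cont=1.0763 → 1.0763 [wait]  node(5,3) S=164.0771 payoff=0.0000 vs cont=0.0000 → 0.0000 [wait]  node(5,4) S=202.9473 payoff=0.0000 vs cont=0.0000 → 0.0000 [wait]  node(5,5) S=251.0260 payoff=0.0000 vs cont=0.0000 → 0.0000 [wait]  ⇒ S*(5)=86.7046
t_4: node(4,0) S=96.4295 payoff=14.7005 vs cont=16.9214 → 16.9214 [wait]  node(4,1) S=119.2738 payoff=0.0000 vs cont=5.0792 → 5.0792 [wait]  node(4,2) S=147.5300 payoff=0.0000 vs cont=0.5665 → 0.5665 [wait]  node(4,3) S=182.4802 payoff=0.0000 vs cont=0.0000 → 0.0000 [wait]  node(4,4) S=225.7101 payoff=0.0000 vs cont=0.0000 → 0.0000 [wait]  ⇒ S*(4)=-
t_3: node(3,0) S=107.2451 payoff=3.8849 vs cont=11.2816 → 11.2816 [wait]  node(3,1) S=132.6517 payoff=0.0000 vs cont=2.9383 → 2.9383 [wait]  node(3,2) S=164.0771 payoff=0.0000 vs cont=0.2982 → 0.2982 [wait]  node(3,3) S=202.9473 payoff=0.0000 vs cont=0.0000 → 0.0000 [wait]  ⇒ S*(3)=-
t_2: node(2,0) S=119.2738 payoff=0.0000 vs cont=7.3119 → 7.3119 [wait]  node(2,1) S=147.5300 payoff=0.0000 vs cont=1.6860 → 1.6860 [wait]  node(2,2) S=182.4802 payoff=0.0000 vs cont=0.1569 → 0.1569 [wait]  ⇒ S*(2)=-
t_1: node(1,0) S=132.6517 payoff=0.0000 vs cont=4.6370 → 4.6370 [wait]  node(1,1) S=164.0771 payoff=0.0000 vs cont=0.9608 → 0.9608 [wait]  ⇒ S*(1)=-
t_0: node(0,0) S=147.5300 payoff=0.0000 vs cont=2.8899 → 2.8899 [wait]  ⇒ S*(0)=-

price = 2.8899
boundary = - - - - - 86.7046 96.4295
tree:
2.8899
4.6370 0.9608
7.3119 1.6860 0.1569
11.2816 2.9383 0.2982 0.0000
16.9214 5.0792 0.5665 0.0000 0.0000
24.4254 8.6937 1.0763 0.0000 0.0000 0.0000
33.1695 14.7005 2.0448 0.0000 0.0000 0.0000 0.0000
41.0318 24.4254 3.8849 0.0000 0.0000 0.0000 0.0000 0.0000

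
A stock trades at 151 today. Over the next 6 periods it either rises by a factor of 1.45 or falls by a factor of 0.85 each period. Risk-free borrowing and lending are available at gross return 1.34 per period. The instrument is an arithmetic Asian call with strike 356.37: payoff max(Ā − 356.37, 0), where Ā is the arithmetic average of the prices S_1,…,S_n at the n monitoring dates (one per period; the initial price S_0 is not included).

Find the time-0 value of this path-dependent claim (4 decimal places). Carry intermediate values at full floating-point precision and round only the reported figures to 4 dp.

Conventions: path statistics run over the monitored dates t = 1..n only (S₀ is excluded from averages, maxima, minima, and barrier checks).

price = 24.0709

With p* = (R−d)/(u−d) = 0.8167, sum probability × payoff across the paths and divide by R^6.
Enumerate all 2^6 = 64 price paths (U = up ×1.45, D = down ×0.85); each path with k up-moves has probability p*^k·(1−p*)^(6−k).
DDDDDD: Ā=88.8254, payoff=0.0000, prob=0.000038
UDDDDD: Ā=151.5257, payoff=0.0000, prob=0.000169
DUDDDD: Ā=136.4257, payoff=0.0000, prob=0.000169
UUDDDD: Ā=232.7262, payoff=0.0000, prob=0.000753
DDUDDD: Ā=123.5907, payoff=0.0000, prob=0.000169
UDUDDD: Ā=210.8312, payoff=0.0000, prob=0.000753
DUUDDD: Ā=195.7312, payoff=0.0000, prob=0.000753
UUUDDD: Ā=333.8943, payoff=0.0000, prob=0.003356
DDDUDD: Ā=112.6809, payoff=0.0000, prob=0.000169
UDDUDD: Ā=192.2204, payoff=0.0000, prob=0.000753
DUDUDD: Ā=177.1204, payoff=0.0000, prob=0.000753
UUDUDD: Ā=302.1466, payoff=0.0000, prob=0.003356
DDUUDD: Ā=164.2854, payoff=0.0000, prob=0.000753
UDUUDD: Ā=280.2516, payoff=0.0000, prob=0.003356
DUUUDD: Ā=265.1516, payoff=0.0000, prob=0.003356
UUUUDD: Ā=452.3174, payoff=95.9474, prob=0.014951
DDDDUD: Ā=103.4076, payoff=0.0000, prob=0.000169
UDDDUD: Ā=176.4013, payoff=0.0000, prob=0.000753
DUDDUD: Ā=161.3013, payoff=0.0000, prob=0.000753
UUDDUD: Ā=275.1610, payoff=0.0000, prob=0.003356
DDUDUD: Ā=148.4663, payoff=0.0000, prob=0.000753
UDUDUD: Ā=253.2660, payoff=0.0000, prob=0.003356
DUUDUD: Ā=238.1660, payoff=0.0000, prob=0.003356
UUUDUD: Ā=406.2832, payoff=49.9132, prob=0.014951
DDDUUD: Ā=137.5565, payoff=0.0000, prob=0.000753
UDDUUD: Ā=234.6552, payoff=0.0000, prob=0.003356
DUDUUD: Ā=219.5552, payoff=0.0000, prob=0.003356
UUDUUD: Ā=374.5354, payoff=18.1654, prob=0.014951
DDUUUD: Ā=206.7202, payoff=0.0000, prob=0.003356
UDUUUD: Ā=352.6404, payoff=0.0000, prob=0.014951
DUUUUD: Ā=337.5404, payoff=0.0000, prob=0.014951
UUUUUD: Ā=575.8043, payoff=219.4343, prob=0.066599
DDDDDU: Ā=95.5253, payoff=0.0000, prob=0.000169
UDDDDU: Ā=162.9550, payoff=0.0000, prob=0.000753
DUDDDU: Ā=147.8550, payoff=0.0000, prob=0.000753
UUDDDU: Ā=252.2232, payoff=0.0000, prob=0.003356
DDUDDU: Ā=135.0200, payoff=0.0000, prob=0.000753
UDUDDU: Ā=230.3282, payoff=0.0000, prob=0.003356
DUUDDU: Ā=215.2282, payoff=0.0000, prob=0.003356
UUUDDU: Ā=367.1541, payoff=10.7841, prob=0.014951
DDDUDU: Ā=124.1103, payoff=0.0000, prob=0.000753
UDDUDU: Ā=211.7175, payoff=0.0000, prob=0.003356
DUDUDU: Ā=196.6175, payoff=0.0000, prob=0.003356
UUDUDU: Ā=335.4063, payoff=0.0000, prob=0.014951
DDUUDU: Ā=183.7825, payoff=0.0000, prob=0.003356
UDUUDU: Ā=313.5113, payoff=0.0000, prob=0.014951
DUUUDU: Ā=298.4113, payoff=0.0000, prob=0.014951
UUUUDU: Ā=509.0546, payoff=152.6846, prob=0.066599
DDDDUU: Ā=114.8370, payoff=0.0000, prob=0.000753
UDDDUU: Ā=195.8984, payoff=0.0000, prob=0.003356
DUDDUU: Ā=180.7984, payoff=0.0000, prob=0.003356
UUDDUU: Ā=308.4207, payoff=0.0000, prob=0.014951
DDUDUU: Ā=167.9634, payoff=0.0000, prob=0.003356
UDUDUU: Ā=286.5257, payoff=0.0000, prob=0.014951
DUUDUU: Ā=271.4257, payoff=0.0000, prob=0.014951
UUUDUU: Ā=463.0204, payoff=106.6504, prob=0.066599
DDDUUU: Ā=157.0536, payoff=0.0000, prob=0.003356
UDDUUU: Ā=267.9150, payoff=0.0000, prob=0.014951
DUDUUU: Ā=252.8150, payoff=0.0000, prob=0.014951
UUDUUU: Ā=431.2726, payoff=74.9026, prob=0.066599
DDUUUU: Ā=239.9800, payoff=0.0000, prob=0.014951
UDUUUU: Ā=409.3776, payoff=53.0076, prob=0.066599
DUUUUU: Ā=394.2776, payoff=37.9076, prob=0.066599
UUUUUU: Ā=672.5912, payoff=316.2212, prob=0.296667
Price = Σ prob·payoff / R^6 = 139.354534 / 5.789336 = 24.0709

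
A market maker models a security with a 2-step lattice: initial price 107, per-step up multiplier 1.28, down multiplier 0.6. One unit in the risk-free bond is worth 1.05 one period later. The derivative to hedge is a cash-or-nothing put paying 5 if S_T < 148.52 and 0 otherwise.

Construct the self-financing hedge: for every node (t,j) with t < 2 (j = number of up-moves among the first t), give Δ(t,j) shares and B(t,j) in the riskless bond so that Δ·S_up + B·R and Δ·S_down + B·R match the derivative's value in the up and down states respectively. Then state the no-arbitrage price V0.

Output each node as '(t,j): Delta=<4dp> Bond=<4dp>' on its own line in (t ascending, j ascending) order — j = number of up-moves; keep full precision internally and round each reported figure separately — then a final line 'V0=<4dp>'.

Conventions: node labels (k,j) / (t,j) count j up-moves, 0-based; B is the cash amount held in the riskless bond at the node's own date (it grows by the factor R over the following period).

(0,0): Delta=-0.0433 Bond=7.1833
(1,0): Delta=0.0000 Bond=4.7619
(1,1): Delta=-0.0537 Bond=8.9636
V0=2.5491

The replicating-portfolio and risk-neutral prices coincide; use p* = (1.05−0.6)/(1.28−0.6) = 0.6618 for the latter.
Terminal payoffs: V(2,0)=5.0000, V(2,1)=5.0000, V(2,2)=0.0000
  t=1,j=0: stock 64.2000 → up 82.1760 (V=5.0000), down 38.5200 (V=5.0000). Price 4.7619; hedge Δ=0.0000, bond B=4.7619.
  t=1,j=1: stock 136.9600 → up 175.3088 (V=0.0000), down 82.1760 (V=5.0000). Price 1.6106; hedge Δ=-0.0537, bond B=8.9636.
  t=0,j=0: stock 107.0000 → up 136.9600 (V=1.6106), down 64.2000 (V=4.7619). Price 2.5491; hedge Δ=-0.0433, bond B=7.1833.
Check: Δ(0,0)·S0 + B(0,0) = 2.5491 = V0.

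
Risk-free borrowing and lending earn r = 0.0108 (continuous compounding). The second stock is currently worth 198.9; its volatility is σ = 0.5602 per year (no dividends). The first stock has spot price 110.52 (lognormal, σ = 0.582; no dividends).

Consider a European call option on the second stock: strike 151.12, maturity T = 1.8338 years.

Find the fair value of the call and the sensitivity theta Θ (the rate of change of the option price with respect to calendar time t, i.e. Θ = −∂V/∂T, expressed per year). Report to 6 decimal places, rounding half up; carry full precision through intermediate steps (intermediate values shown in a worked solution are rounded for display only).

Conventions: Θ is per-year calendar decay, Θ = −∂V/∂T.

σ√T = 0.5602·√1.8338 = 0.758611
d₁ = (ln(S/K) + (r+σ²/2)T) / (σ√T) = (ln(198.9/151.12) + (0.0108+0.5602²/2)·1.8338) / 0.758611 = (0.274728 + 0.307550) / 0.758611 = 0.767559
d₂ = d₁ − σ√T = 0.767559 − 0.758611 = 0.008948
e^{−rT} = 0.980390
N(d₁) = 0.778625,  N(d₂) = 0.503570
Call price V = S·N(d₁) − K·e^{−rT}·N(d₂) = 154.868560 − 74.607101 = 80.261459
φ(d₁) = (1/√(2π))·e^{−d₁²/2} = 0.297152
Θ = −S·φ(d₁)·σ/(2√T) − r·K·e^{−rT}·N(d₂) = −12.225047 − 0.805757 = -13.030804

price = 80.261459
Θ = -13.030804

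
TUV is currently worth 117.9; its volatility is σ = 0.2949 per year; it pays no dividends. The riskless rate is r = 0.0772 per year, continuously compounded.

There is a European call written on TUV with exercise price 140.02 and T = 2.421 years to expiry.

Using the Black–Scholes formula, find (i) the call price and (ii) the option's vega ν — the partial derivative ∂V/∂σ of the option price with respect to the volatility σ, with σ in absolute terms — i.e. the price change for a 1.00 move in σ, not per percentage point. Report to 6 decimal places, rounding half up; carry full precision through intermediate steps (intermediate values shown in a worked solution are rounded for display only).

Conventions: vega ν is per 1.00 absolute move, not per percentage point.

price = 22.121589
ν = 70.715387

σ√T = 0.2949·√2.421 = 0.458852
d₁ = (ln(S/K) + (r+σ²/2)T) / (σ√T) = (ln(117.9/140.02) + (0.0772+0.2949²/2)·2.421) / 0.458852 = (-0.171948 + 0.292174) / 0.458852 = 0.262013
d₂ = d₁ − σ√T = 0.262013 − 0.458852 = -0.196838
e^{−rT} = 0.829526
N(d₁) = 0.603344,  N(d₂) = 0.421977
Call price V = S·N(d₁) − K·e^{−rT}·N(d₂) = 71.134295 − 49.012706 = 22.121589
φ(d₁) = (1/√(2π))·e^{−d₁²/2} = 0.385481
ν = S·φ(d₁)·√T = 70.715387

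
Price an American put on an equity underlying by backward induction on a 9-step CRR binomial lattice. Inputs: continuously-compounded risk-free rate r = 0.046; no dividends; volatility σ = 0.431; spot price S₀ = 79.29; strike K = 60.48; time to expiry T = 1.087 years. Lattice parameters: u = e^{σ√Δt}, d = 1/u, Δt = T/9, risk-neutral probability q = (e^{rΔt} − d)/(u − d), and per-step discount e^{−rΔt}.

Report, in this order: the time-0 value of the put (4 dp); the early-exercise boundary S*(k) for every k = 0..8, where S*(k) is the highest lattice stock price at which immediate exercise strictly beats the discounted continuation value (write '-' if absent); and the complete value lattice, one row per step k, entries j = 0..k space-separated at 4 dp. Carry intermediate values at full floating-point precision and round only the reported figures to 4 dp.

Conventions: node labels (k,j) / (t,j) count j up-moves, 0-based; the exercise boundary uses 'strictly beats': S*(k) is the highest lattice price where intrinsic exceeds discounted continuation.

Δt=0.12078, u=1.16159, d=0.86089, q=0.48115, disc=e^(-rΔt)=0.99446
k=9 terminal: V=max(K-S,0) → 39.8852 32.6918 22.9859 9.8900 0.0000 0.0000 0.0000 0.0000 0.0000 0.0000
k=8: j=0 S=23.9226 intr=36.5574 cont=36.2223 V=36.5574[EX]; j=1 S=32.2784 intr=28.2016 cont=27.8666 V=28.2016[EX]; j=2 S=43.5526 intr=16.9274 cont=16.5924 V=16.9274[EX]; j=3 S=58.7646 intr=1.7154 cont=5.1030 V=5.1030[hold]; j=4 S=79.2900 intr=0.0000 cont=0.0000 V=0.0000[hold]; j=5 S=106.9845 intr=0.0000 cont=0.0000 V=0.0000[hold]; j=6 S=144.3521 intr=0.0000 cont=0.0000 V=0.0000[hold]; j=7 S=194.7715 intr=0.0000 cont=0.0000 V=0.0000[hold]; j=8 S=262.8015 intr=0.0000 cont=0.0000 V=0.0000[hold]  S*(8)=43.5526
k=7: j=0 S=27.7882 intr=32.6918 cont=32.3567 V=32.6918[EX]; j=1 S=37.4941 intr=22.9859 cont=22.6508 V=22.9859[EX]; j=2 S=50.5900 intr=9.8900 cont=11.1758 V=11.1758[hold]; j=3 S=68.2602 intr=0.0000 cont=2.6330 V=2.6330[hold]; j=4 S=92.1021 intr=0.0000 cont=0.0000 V=0.0000[hold]; j=5 S=124.2716 intr=0.0000 cont=0.0000 V=0.0000[hold]; j=6 S=167.6773 intr=0.0000 cont=0.0000 V=0.0000[hold]; j=7 S=226.2438 intr=0.0000 cont=0.0000 V=0.0000[hold]  S*(7)=37.4941
k=6: j=0 S=32.2784 intr=28.2016 cont=27.8666 V=28.2016[EX]; j=1 S=43.5526 intr=16.9274 cont=17.2076 V=17.2076[hold]; j=2 S=58.7646 intr=1.7154 cont=7.0263 V=7.0263[hold]; j=3 S=79.2900 intr=0.0000 cont=1.3586 V=1.3586[hold]; j=4 S=106.9845 intr=0.0000 cont=0.0000 V=0.0000[hold]; j=5 S=144.3521 intr=0.0000 cont=0.0000 V=0.0000[hold]; j=6 S=194.7715 intr=0.0000 cont=0.0000 V=0.0000[hold]  S*(6)=32.2784
k=5: j=0 S=37.4941 intr=22.9859 cont=22.7849 V=22.9859[EX]; j=1 S=50.5900 intr=9.8900 cont=12.2407 V=12.2407[hold]; j=2 S=68.2602 intr=0.0000 cont=4.2754 V=4.2754[hold]; j=3 S=92.1021 intr=0.0000 cont=0.7010 V=0.7010[hold]; j=4 S=124.2716 intr=0.0000 cont=0.0000 V=0.0000[hold]; j=5 S=167.6773 intr=0.0000 cont=0.0000 V=0.0000[hold]  S*(5)=37.4941
k=4: j=0 S=43.5526 intr=16.9274 cont=17.7171 V=17.7171[hold]; j=1 S=58.7646 intr=1.7154 cont=8.3616 V=8.3616[hold]; j=2 S=79.2900 intr=0.0000 cont=2.5414 V=2.5414[hold]; j=3 S=106.9845 intr=0.0000 cont=0.3617 V=0.3617[hold]; j=4 S=144.3521 intr=0.0000 cont=0.0000 V=0.0000[hold]  S*(4)=-
k=3: j=0 S=50.5900 intr=9.8900 cont=13.1425 V=13.1425[hold]; j=1 S=68.2602 intr=0.0000 cont=5.5304 V=5.5304[hold]; j=2 S=92.1021 intr=0.0000 cont=1.4844 V=1.4844[hold]; j=3 S=124.2716 intr=0.0000 cont=0.1866 V=0.1866[hold]  S*(3)=-
k=2: j=0 S=58.7646 intr=1.7154 cont=9.4274 V=9.4274[hold]; j=1 S=79.2900 intr=0.0000 cont=3.5638 V=3.5638[hold]; j=2 S=106.9845 intr=0.0000 cont=0.8552 V=0.8552[hold]  S*(2)=-
k=1: j=0 S=68.2602 intr=0.0000 cont=6.5695 V=6.5695[hold]; j=1 S=92.1021 intr=0.0000 cont=2.2480 V=2.2480[hold]  S*(1)=-
k=0: j=0 S=79.2900 intr=0.0000 cont=4.4653 V=4.4653[hold]  S*(0)=-

price = 4.4653
boundary = - - - - - 37.4941 32.2784 37.4941 43.5526
tree:
4.4653
6.5695 2.2480
9.4274 3.5638 0.8552
13.1425 5.5304 1.4844 0.1866
17.7171 8.3616 2.5414 0.3617 0.0000
22.9859 12.2407 4.2754 0.7010 0.0000 0.0000
28.2016 17.2076 7.0263 1.3586 0.0000 0.0000 0.0000
32.6918 22.9859 11.1758 2.6330 0.0000 0.0000 0.0000 0.0000
36.5574 28.2016 16.9274 5.1030 0.0000 0.0000 0.0000 0.0000 0.0000
39.8852 32.6918 22.9859 9.8900 0.0000 0.0000 0.0000 0.0000 0.0000 0.0000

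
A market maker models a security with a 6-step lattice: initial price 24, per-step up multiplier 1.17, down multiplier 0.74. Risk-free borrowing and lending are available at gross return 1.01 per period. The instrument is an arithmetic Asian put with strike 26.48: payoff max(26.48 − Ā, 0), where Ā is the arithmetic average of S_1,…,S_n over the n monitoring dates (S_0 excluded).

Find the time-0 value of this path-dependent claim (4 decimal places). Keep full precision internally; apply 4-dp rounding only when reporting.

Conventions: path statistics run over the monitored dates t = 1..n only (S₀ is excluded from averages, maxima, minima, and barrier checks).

price = 4.1037

With p* = (R−d)/(u−d) = 0.6279, sum probability × payoff across the paths and divide by R^6.
Enumerate all 2^6 = 64 price paths (U = up ×1.17, D = down ×0.74); each path with k up-moves has probability p*^k·(1−p*)^(6−k).
DDDDDD: Ā=9.5152, payoff=16.9648, prob=0.002654
UDDDDD: Ā=15.0443, payoff=11.4357, prob=0.004479
DUDDDD: Ā=13.3243, payoff=13.1557, prob=0.004479
UUDDDD: Ā=21.0668, payoff=5.4132, prob=0.007558
DDUDDD: Ā=12.0515, payoff=14.4285, prob=0.004479
UDUDDD: Ā=19.0544, payoff=7.4256, prob=0.007558
DUUDDD: Ā=17.3344, payoff=9.1456, prob=0.007558
UUUDDD: Ā=27.4070, payoff=0.0000, prob=0.012754
DDDUDD: Ā=11.1096, payoff=15.3704, prob=0.004479
UDDUDD: Ā=17.5652, payoff=8.9148, prob=0.007558
DUDUDD: Ā=15.8452, payoff=10.6348, prob=0.007558
UUDUDD: Ā=25.0525, payoff=1.4275, prob=0.012754
DDUUDD: Ā=14.5724, payoff=11.9076, prob=0.007558
UDUUDD: Ā=23.0401, payoff=3.4399, prob=0.012754
DUUUDD: Ā=21.3201, payoff=5.1599, prob=0.012754
UUUUDD: Ā=33.7089, payoff=0.0000, prob=0.021522
DDDDUD: Ā=10.4126, payoff=16.0674, prob=0.004479
UDDDUD: Ā=16.4632, payoff=10.0168, prob=0.007558
DUDDUD: Ā=14.7432, payoff=11.7368, prob=0.007558
UUDDUD: Ā=23.3102, payoff=3.1698, prob=0.012754
DDUDUD: Ā=13.4704, payoff=13.0096, prob=0.007558
UDUDUD: Ā=21.2978, payoff=5.1822, prob=0.012754
DUUDUD: Ā=19.5778, payoff=6.9022, prob=0.012754
UUUDUD: Ā=30.9541, payoff=0.0000, prob=0.021522
DDDUUD: Ā=12.5285, payoff=13.9515, prob=0.007558
UDDUUD: Ā=19.8086, payoff=6.6714, prob=0.012754
DUDUUD: Ā=18.0886, payoff=8.3914, prob=0.012754
UUDUUD: Ā=28.5996, payoff=0.0000, prob=0.021522
DDUUUD: Ā=16.8158, payoff=9.6642, prob=0.012754
UDUUUD: Ā=26.5872, payoff=0.0000, prob=0.021522
DUUUUD: Ā=24.8672, payoff=1.6128, prob=0.021522
UUUUUD: Ā=39.3170, payoff=0.0000, prob=0.036319
DDDDDU: Ā=9.8969, payoff=16.5831, prob=0.004479
UDDDDU: Ā=15.6477, payoff=10.8323, prob=0.007558
DUDDDU: Ā=13.9277, payoff=12.5523, prob=0.007558
UUDDDU: Ā=22.0209, payoff=4.4591, prob=0.012754
DDUDDU: Ā=12.6549, payoff=13.8251, prob=0.007558
UDUDDU: Ā=20.0085, payoff=6.4715, prob=0.012754
DUUDDU: Ā=18.2885, payoff=8.1915, prob=0.012754
UUUDDU: Ā=28.9156, payoff=0.0000, prob=0.021522
DDDUDU: Ā=11.7131, payoff=14.7669, prob=0.007558
UDDUDU: Ā=18.5193, payoff=7.9607, prob=0.012754
DUDUDU: Ā=16.7993, payoff=9.6807, prob=0.012754
UUDUDU: Ā=26.5611, payoff=0.0000, prob=0.021522
DDUUDU: Ā=15.5265, payoff=10.9535, prob=0.012754
UDUUDU: Ā=24.5487, payoff=1.9313, prob=0.021522
DUUUDU: Ā=22.8287, payoff=3.6513, prob=0.021522
UUUUDU: Ā=36.0940, payoff=0.0000, prob=0.036319
DDDDUU: Ā=11.0161, payoff=15.4639, prob=0.007558
UDDDUU: Ā=17.4173, payoff=9.0627, prob=0.012754
DUDDUU: Ā=15.6973, payoff=10.7827, prob=0.012754
UUDDUU: Ā=24.8187, payoff=1.6613, prob=0.021522
DDUDUU: Ā=14.4245, payoff=12.0555, prob=0.012754
UDUDUU: Ā=22.8063, payoff=3.6737, prob=0.021522
DUUDUU: Ā=21.0863, payoff=5.3937, prob=0.021522
UUUDUU: Ā=33.3392, payoff=0.0000, prob=0.036319
DDDUUU: Ā=13.4826, payoff=12.9974, prob=0.012754
UDDUUU: Ā=21.3171, payoff=5.1629, prob=0.021522
DUDUUU: Ā=19.5971, payoff=6.8829, prob=0.021522
UUDUUU: Ā=30.9847, payoff=0.0000, prob=0.036319
DDUUUU: Ā=18.3243, payoff=8.1557, prob=0.021522
UDUUUU: Ā=28.9723, payoff=0.0000, prob=0.036319
DUUUUU: Ā=27.2523, payoff=0.0000, prob=0.036319
UUUUUU: Ā=43.0880, payoff=0.0000, prob=0.061287
Price = Σ prob·payoff / R^6 = 4.356176 / 1.061520 = 4.1037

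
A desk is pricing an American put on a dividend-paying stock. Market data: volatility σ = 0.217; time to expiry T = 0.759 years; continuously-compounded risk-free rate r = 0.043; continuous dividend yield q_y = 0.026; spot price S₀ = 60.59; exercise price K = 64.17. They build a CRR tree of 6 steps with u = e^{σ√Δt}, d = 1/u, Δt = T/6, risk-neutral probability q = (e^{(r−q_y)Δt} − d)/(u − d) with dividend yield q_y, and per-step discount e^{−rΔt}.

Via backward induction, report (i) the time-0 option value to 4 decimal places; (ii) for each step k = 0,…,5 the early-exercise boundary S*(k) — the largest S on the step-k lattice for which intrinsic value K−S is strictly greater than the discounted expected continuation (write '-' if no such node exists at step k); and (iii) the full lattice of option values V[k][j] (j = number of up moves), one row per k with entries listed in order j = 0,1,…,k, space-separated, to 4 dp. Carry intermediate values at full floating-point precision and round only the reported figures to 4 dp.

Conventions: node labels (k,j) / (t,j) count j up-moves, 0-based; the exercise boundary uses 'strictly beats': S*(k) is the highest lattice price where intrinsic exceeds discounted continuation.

Δt=0.12650  u=1.08024  d=0.92572  q=0.49465  discount=0.99458
step 6 (expiry): payoffs max(K−S,0) = 26.0382 19.6735 12.2466 3.5800 0.0000 0.0000 0.0000
step 5: (k=5,j=0): S=41.1914, K−S=22.9786, hold=22.7657 ⇒ V=22.9786 exercise | (k=5,j=1): S=48.0667, K−S=16.1033, hold=15.9130 ⇒ V=16.1033 exercise | (k=5,j=2): S=56.0896, K−S=8.0804, hold=7.9165 ⇒ V=8.0804 exercise | (k=5,j=3): S=65.4515, K−S=0.0000, hold=1.7993 ⇒ V=1.7993 continue | (k=5,j=4): S=76.3761, K−S=0.0000, hold=0.0000 ⇒ V=0.0000 continue | (k=5,j=5): S=89.1241, K−S=0.0000, hold=0.0000 ⇒ V=0.0000 continue  boundary S*=56.0896
step 4: (k=4,j=0): S=44.4965, K−S=19.6735, hold=19.4715 ⇒ V=19.6735 exercise | (k=4,j=1): S=51.9234, K−S=12.2466, hold=12.0690 ⇒ V=12.2466 exercise | (k=4,j=2): S=60.5900, K−S=3.5800, hold=4.9465 ⇒ V=4.9465 continue | (k=4,j=3): S=70.7031, K−S=0.0000, hold=0.9044 ⇒ V=0.9044 continue | (k=4,j=4): S=82.5043, K−S=0.0000, hold=0.0000 ⇒ V=0.0000 continue  boundary S*=51.9234
step 3: (k=3,j=0): S=48.0667, K−S=16.1033, hold=15.9130 ⇒ V=16.1033 exercise | (k=3,j=1): S=56.0896, K−S=8.0804, hold=8.5888 ⇒ V=8.5888 continue | (k=3,j=2): S=65.4515, K−S=0.0000, hold=2.9311 ⇒ V=2.9311 continue | (k=3,j=3): S=76.3761, K−S=0.0000, hold=0.4545 ⇒ V=0.4545 continue  boundary S*=48.0667
step 2: (k=2,j=0): S=51.9234, K−S=12.2466, hold=12.3191 ⇒ V=12.3191 continue | (k=2,j=1): S=60.5900, K−S=3.5800, hold=5.7588 ⇒ V=5.7588 continue | (k=2,j=2): S=70.7031, K−S=0.0000, hold=1.6968 ⇒ V=1.6968 continue  boundary S*=-
step 1: (k=1,j=0): S=56.0896, K−S=8.0804, hold=9.0248 ⇒ V=9.0248 continue | (k=1,j=1): S=65.4515, K−S=0.0000, hold=3.7292 ⇒ V=3.7292 continue  boundary S*=-
step 0: (k=0,j=0): S=60.5900, K−S=3.5800, hold=6.3706 ⇒ V=6.3706 continue  boundary S*=-

price = 6.3706
boundary = - - - 48.0667 51.9234 56.0896
tree:
6.3706
9.0248 3.7292
12.3191 5.7588 1.6968
16.1033 8.5888 2.9311 0.4545
19.6735 12.2466 4.9465 0.9044 0.0000
22.9786 16.1033 8.0804 1.7993 0.0000 0.0000
26.0382 19.6735 12.2466 3.5800 0.0000 0.0000 0.0000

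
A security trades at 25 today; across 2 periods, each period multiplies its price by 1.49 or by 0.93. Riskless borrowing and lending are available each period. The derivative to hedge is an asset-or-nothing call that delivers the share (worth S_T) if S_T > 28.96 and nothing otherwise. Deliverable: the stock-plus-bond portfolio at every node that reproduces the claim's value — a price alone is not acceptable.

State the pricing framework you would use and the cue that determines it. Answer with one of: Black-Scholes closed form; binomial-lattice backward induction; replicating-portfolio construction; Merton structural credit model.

framework: replicating-portfolio construction

Key observation: a price alone would not answer the question — the per-node share/bond construction on the spot-25, 1.49/0.93 tree is required, and only the replicating-portfolio method yields it.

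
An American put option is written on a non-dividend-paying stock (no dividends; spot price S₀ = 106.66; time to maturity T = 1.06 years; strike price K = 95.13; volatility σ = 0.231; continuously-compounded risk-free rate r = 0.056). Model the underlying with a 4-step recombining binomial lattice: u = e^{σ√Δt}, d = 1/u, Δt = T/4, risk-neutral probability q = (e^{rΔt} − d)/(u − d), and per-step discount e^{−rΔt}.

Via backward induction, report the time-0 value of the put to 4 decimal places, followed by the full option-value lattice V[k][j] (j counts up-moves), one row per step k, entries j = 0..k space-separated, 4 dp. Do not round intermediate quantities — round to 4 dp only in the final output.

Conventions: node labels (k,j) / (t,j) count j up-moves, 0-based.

price = 3.6891
tree:
3.6891
6.7900 1.0759
12.0887 2.3383 0.0000
20.4731 5.0822 0.0000 0.0000
28.8434 11.0459 0.0000 0.0000 0.0000

Δt=0.26500, u=1.12627, d=0.88788, q=0.53302, disc=e^(-rΔt)=0.98527
k=4 terminal: V=max(K-S,0) → 28.8434 11.0459 0.0000 0.0000 0.0000
k=3: j=0 S=74.6569 intr=20.4731 cont=19.0718 V=20.4731[EX]; j=1 S=94.7017 intr=0.4283 cont=5.0822 V=5.0822[hold]; j=2 S=120.1283 intr=0.0000 cont=0.0000 V=0.0000[hold]; j=3 S=152.3819 intr=0.0000 cont=0.0000 V=0.0000[hold]
k=2: j=0 S=84.0841 intr=11.0459 cont=12.0887 V=12.0887[hold]; j=1 S=106.6600 intr=0.0000 cont=2.3383 V=2.3383[hold]; j=2 S=135.2974 intr=0.0000 cont=0.0000 V=0.0000[hold]
k=1: j=0 S=94.7017 intr=0.4283 cont=6.7900 V=6.7900[hold]; j=1 S=120.1283 intr=0.0000 cont=1.0759 V=1.0759[hold]
k=0: j=0 S=106.6600 intr=0.0000 cont=3.6891 V=3.6891[hold]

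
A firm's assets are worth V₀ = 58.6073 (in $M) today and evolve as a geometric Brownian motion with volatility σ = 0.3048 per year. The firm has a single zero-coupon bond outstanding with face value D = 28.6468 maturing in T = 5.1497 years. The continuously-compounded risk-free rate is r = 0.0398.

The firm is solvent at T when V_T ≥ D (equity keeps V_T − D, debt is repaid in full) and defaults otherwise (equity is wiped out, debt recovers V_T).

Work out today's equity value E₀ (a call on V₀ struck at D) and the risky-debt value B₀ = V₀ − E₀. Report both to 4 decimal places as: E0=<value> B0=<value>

With assets at 58.6073 and a single debt payment of 28.6468 at 5.1497 years:
d₁ = [ln(V₀/D) + (r + σ²/2)T] / (σ√T)
   = [ln(58.6073/28.6468) + (0.0398 + 0.5·0.3048²)·5.1497] / (0.3048·√5.1497)
   = [0.715818 + 0.444169] / 0.691681 = 1.677055
d₂ = d₁ − σ√T = 1.677055 − 0.691681 = 0.985373
N(d₁) = 0.953234,  N(d₂) = 0.837780,  e^(−rT) = 0.814681
E₀ = V₀·N(d₁) − D·e^(−rT)·N(d₂)
   = 58.6073·0.953234 − 28.6468·0.814681·0.837780 = 36.314360
B₀ = V₀ − E₀ = 58.6073 − 36.314360 = 22.292940

E0=36.3144 B0=22.2929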